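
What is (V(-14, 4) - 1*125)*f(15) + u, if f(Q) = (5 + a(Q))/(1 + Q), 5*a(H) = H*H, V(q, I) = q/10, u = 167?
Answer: -228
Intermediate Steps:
V(q, I) = q/10 (V(q, I) = q*(⅒) = q/10)
a(H) = H²/5 (a(H) = (H*H)/5 = H²/5)
f(Q) = (5 + Q²/5)/(1 + Q)
(V(-14, 4) - 1*125)*f(15) + u = ((⅒)*(-14) - 1*125)*((25 + 15²)/(5*(1 + 15))) + 167 = (-7/5 - 125)*((⅕)*(25 + 225)/16) + 167 = -632*250/(25*16) + 167 = -632/5*25/8 + 167 = -395 + 167 = -228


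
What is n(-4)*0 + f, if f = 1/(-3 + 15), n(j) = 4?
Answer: 1/12 ≈ 0.083333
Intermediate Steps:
f = 1/12 ≈ 0.083333
n(-4)*0 + f = 4*0 + 1/12 = 0 + 1/12 = 1/12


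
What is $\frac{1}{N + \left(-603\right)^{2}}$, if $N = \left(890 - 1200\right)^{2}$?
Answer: $\frac{1}{459709} \approx 2.1753 \cdot 10^{-6}$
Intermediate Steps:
$N = 96100$ ($N = \left(-310\right)^{2} = 96100$)
$\frac{1}{N + \left(-603\right)^{2}} = \frac{1}{96100 + \left(-603\right)^{2}} = \frac{1}{96100 + 363609} = \frac{1}{459709}$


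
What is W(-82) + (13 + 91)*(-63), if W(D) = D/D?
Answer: -6551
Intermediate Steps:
W(D) = 1
W(-82) + (13 + 91)*(-63) = 1 + (13 + 91)*(-63) = 1 + 104*(-63) = 1 - 6552 = -6551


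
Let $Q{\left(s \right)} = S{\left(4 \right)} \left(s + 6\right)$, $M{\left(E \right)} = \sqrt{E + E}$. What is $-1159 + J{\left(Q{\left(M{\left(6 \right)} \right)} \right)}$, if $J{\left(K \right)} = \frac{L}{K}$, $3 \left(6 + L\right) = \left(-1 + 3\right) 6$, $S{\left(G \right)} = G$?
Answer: $- \frac{9273}{8} + \frac{\sqrt{3}}{24} \approx -1159.1$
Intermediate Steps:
$M{\left(E \right)} = \sqrt{2} \sqrt{E}$ ($M{\left(E \right)} = \sqrt{2 E} = \sqrt{2} \sqrt{E}$)
$L = -2$ ($L = -6 + \frac{\left(-1 + 3\right) 6}{3} = -6 + \frac{2 \cdot 6}{3} = -6 + \frac{1}{3} \cdot 12 = -6 + 4 = -2$)
$Q{\left(s \right)} = 24 + 4 s$ ($Q{\left(s \right)} = 4 \left(s + 6\right) = 4 \left(6 + s\right) = 24 + 4 s$)
$J{\left(K \right)} = - \frac{2}{K}$
$-1159 + J{\left(Q{\left(M{\left(6 \right)} \right)} \right)} = -1159 - \frac{2}{24 + 4 \sqrt{2} \sqrt{6}} = -1159 - \frac{2}{24 + 4 \cdot 2 \sqrt{3}} = -1159 - \frac{2}{24 + 8 \sqrt{3}}$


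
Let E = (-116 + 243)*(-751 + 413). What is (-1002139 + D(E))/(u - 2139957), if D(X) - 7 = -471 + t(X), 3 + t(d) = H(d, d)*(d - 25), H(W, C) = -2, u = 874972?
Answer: 916704/1264985 ≈ 0.72468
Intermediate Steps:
E = -42926 (E = 127*(-338) = -42926)
t(d) = 47 - 2*d (t(d) = -3 - 2*(d - 25) = -3 - 2*(-25 + d) = -3 + (50 - 2*d) = 47 - 2*d)
D(X) = -417 - 2*X (D(X) = 7 + (-471 + (47 - 2*X)) = 7 + (-424 - 2*X) = -417 - 2*X)
(-1002139 + D(E))/(u - 2139957) = (-1002139 + (-417 - 2*(-42926)))/(874972 - 2139957) = (-1002139 + (-417 + 85852))/(-1264985) = (-1002139 + 85435)*(-1/1264985) = -916704*(-1/1264985) = 916704/1264985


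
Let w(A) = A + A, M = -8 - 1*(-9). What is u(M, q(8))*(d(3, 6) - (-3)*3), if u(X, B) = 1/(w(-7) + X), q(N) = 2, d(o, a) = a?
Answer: -15/13 ≈ -1.1538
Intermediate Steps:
M = 1 (M = -8 + 9 = 1)
w(A) = 2*A
u(X, B) = 1/(-14 + X) (u(X, B) = 1/(2*(-7) + X) = 1/(-14 + X))
u(M, q(8))*(d(3, 6) - (-3)*3) = (6 - (-3)*3)/(-14 + 1) = (6 - 1*(-9))/(-13) = -(6 + 9)/13 = -1/13*15 = -15/13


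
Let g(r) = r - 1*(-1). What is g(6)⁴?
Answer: 2401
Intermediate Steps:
g(r) = 1 + r (g(r) = r + 1 = 1 + r)
g(6)⁴ = (1 + 6)⁴ = 7⁴ = 2401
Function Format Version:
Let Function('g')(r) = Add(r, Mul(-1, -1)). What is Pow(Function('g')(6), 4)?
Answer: 2401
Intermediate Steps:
Function('g')(r) = Add(1, r) (Function('g')(r) = Add(r, 1) = Add(1, r))
Pow(Function('g')(6), 4) = Pow(Add(1, 6), 4) = Pow(7, 4) = 2401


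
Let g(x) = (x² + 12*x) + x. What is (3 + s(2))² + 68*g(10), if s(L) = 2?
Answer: 15665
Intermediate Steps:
g(x) = x² + 13*x
(3 + s(2))² + 68*g(10) = (3 + 2)² + 68*(10*(13 + 10)) = 5² + 68*(10*23) = 25 + 68*230 = 25 + 15640 = 15665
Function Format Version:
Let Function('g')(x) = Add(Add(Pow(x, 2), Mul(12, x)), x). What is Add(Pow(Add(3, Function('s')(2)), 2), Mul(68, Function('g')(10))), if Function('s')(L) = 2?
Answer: 15665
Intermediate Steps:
Function('g')(x) = Add(Pow(x, 2), Mul(13, x))
Add(Pow(Add(3, Function('s')(2)), 2), Mul(68, Function('g')(10))) = Add(Pow(Add(3, 2), 2), Mul(68, Mul(10, Add(13, 10)))) = Add(Pow(5, 2), Mul(68, Mul(10, 23))) = Add(25, Mul(68, 230)) = Add(25, 15640) = 15665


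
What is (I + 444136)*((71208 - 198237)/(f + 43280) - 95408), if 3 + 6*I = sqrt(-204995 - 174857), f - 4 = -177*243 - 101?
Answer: -14689519622555/344 - 16537205*I*sqrt(94963)/516 ≈ -4.2702e+10 - 9.8762e+6*I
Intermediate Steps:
f = -43108 (f = 4 + (-177*243 - 101) = 4 + (-43011 - 101) = 4 - 43112 = -43108)
I = -1/2 + I*sqrt(94963)/3 (I = -1/2 + sqrt(-204995 - 174857)/6 = -1/2 + sqrt(-379852)/6 = -1/2 + (2*I*sqrt(94963))/6 = -1/2 + I*sqrt(94963)/3 ≈ -0.5 + 102.72*I)
(I + 444136)*((71208 - 198237)/(f + 43280) - 95408) = ((-1/2 + I*sqrt(94963)/3) + 444136)*((71208 - 198237)/(-43108 + 43280) - 95408) = (888271/2 + I*sqrt(94963)/3)*(-127029/172 - 95408) = (888271/2 + I*sqrt(94963)/3)*(-16537205/172) = -14689519622555/344 - 16537205*I*sqrt(94963)/516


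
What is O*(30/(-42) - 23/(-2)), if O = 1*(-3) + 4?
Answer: 151/14 ≈ 10.786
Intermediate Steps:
O = 1 (O = -3 + 4 = 1)
O*(30/(-42) - 23/(-2)) = 1*(30/(-42) - 23/(-2)) = 1*(30*(-1/42) - 23*(-½)) = 1*(-5/7 + 23/2) = 1*(151/14) = 151/14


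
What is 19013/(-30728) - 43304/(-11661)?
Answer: 48214553/15579096 ≈ 3.0948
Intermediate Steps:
19013/(-30728) - 43304/(-11661) = 19013*(-1/30728) - 43304*(-1/11661) = -19013/30728 + 43304/11661 = 48214553/15579096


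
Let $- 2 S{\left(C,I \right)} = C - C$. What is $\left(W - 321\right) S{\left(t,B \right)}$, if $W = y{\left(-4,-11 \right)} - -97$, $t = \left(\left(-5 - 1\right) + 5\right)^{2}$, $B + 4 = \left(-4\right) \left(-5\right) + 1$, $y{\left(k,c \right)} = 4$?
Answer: $0$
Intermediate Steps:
$B = 17$ ($B = -4 + \left(\left(-4\right) \left(-5\right) + 1\right) = -4 + \left(20 + 1\right) = -4 + 21 = 17$)
$t = 1$ ($t = \left(\left(-5 - 1\right) + 5\right)^{2} = \left(-6 + 5\right)^{2} = \left(-1\right)^{2} = 1$)
$S{\left(C,I \right)} = 0$ ($S{\left(C,I \right)} = - \frac{C - C}{2} = \left(- \frac{1}{2}\right) 0 = 0$)
$W = 101$ ($W = 4 - -97 = 4 + 97 = 101$)
$\left(W - 321\right) S{\left(t,B \right)} = \left(101 - 321\right) 0 = \left(-220\right) 0 = 0$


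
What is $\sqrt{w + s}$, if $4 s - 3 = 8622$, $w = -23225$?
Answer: $\frac{5 i \sqrt{3371}}{2} \approx 145.15 i$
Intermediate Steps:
$s = \frac{8625}{4}$ ($s = \frac{3}{4} + \frac{1}{4} \cdot 8622 = \frac{3}{4} + \frac{4311}{2} = \frac{8625}{4} \approx 2156.3$)
$\sqrt{w + s} = \sqrt{-23225 + \frac{8625}{4}} = \sqrt{- \frac{84275}{4}} = \frac{5 i \sqrt{3371}}{2}$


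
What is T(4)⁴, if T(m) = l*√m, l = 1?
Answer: 16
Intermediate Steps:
T(m) = √m (T(m) = 1*√m = √m)
T(4)⁴ = (√4)⁴ = 2⁴ = 16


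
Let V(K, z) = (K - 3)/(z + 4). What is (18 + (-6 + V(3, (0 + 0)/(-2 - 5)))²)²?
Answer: 2916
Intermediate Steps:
V(K, z) = (-3 + K)/(4 + z)
(18 + (-6 + V(3, (0 + 0)/(-2 - 5)))²)² = (18 + (-6 + (-3 + 3)/(4 + (0 + 0)/(-2 - 5)))²)² = (18 + (-6 + 0/(4 + 0/(-7)))²)² = (18 + (-6 + 0/(4 + 0*(-⅐)))²)² = (18 + (-6 + 0/(4 + 0))²)² = (18 + (-6 + 0/4)²)² = (18 + (-6 + (¼)*0)²)² = (18 + (-6 + 0)²)² = (18 + (-6)²)² = (18 + 36)² = 54² = 2916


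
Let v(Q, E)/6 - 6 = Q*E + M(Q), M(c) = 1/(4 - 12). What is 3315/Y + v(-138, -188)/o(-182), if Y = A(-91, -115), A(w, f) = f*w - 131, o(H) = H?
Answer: -459540777/537368 ≈ -855.17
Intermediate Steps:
M(c) = -⅛ (M(c) = 1/(-8) = -⅛)
A(w, f) = -131 + f*w
Y = 10334 (Y = -131 - 115*(-91) = -131 + 10465 = 10334)
v(Q, E) = 141/4 + 6*E*Q (v(Q, E) = 36 + 6*(Q*E - ⅛) = 36 + 6*(E*Q - ⅛) = 36 + 6*(-⅛ + E*Q) = 36 + (-¾ + 6*E*Q) = 141/4 + 6*E*Q)
3315/Y + v(-138, -188)/o(-182) = 3315/10334 + (141/4 + 6*(-188)*(-138))/(-182) = 3315*(1/10334) + (141/4 + 155664)*(-1/182) = 3315/10334 + (622797/4)*(-1/182) = 3315/10334 - 88971/104 = -459540777/537368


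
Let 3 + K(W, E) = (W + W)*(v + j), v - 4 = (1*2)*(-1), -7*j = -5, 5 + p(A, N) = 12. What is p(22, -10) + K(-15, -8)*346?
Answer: -204437/7 ≈ -29205.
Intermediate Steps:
p(A, N) = 7 (p(A, N) = -5 + 12 = 7)
j = 5/7 (j = -⅐*(-5) = 5/7 ≈ 0.71429)
v = 2 (v = 4 + (1*2)*(-1) = 4 + 2*(-1) = 4 - 2 = 2)
K(W, E) = -3 + 38*W/7 (K(W, E) = -3 + (W + W)*(2 + 5/7) = -3 + (2*W)*(19/7) = -3 + 38*W/7)
p(22, -10) + K(-15, -8)*346 = 7 + (-3 + (38/7)*(-15))*346 = 7 + (-3 - 570/7)*346 = 7 - 591/7*346 = 7 - 204486/7 = -204437/7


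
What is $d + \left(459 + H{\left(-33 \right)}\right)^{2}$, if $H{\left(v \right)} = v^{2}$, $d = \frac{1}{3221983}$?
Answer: $\frac{7720850750833}{3221983} \approx 2.3963 \cdot 10^{6}$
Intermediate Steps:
$d = \frac{1}{3221983} \approx 3.1037 \cdot 10^{-7}$
$d + \left(459 + H{\left(-33 \right)}\right)^{2} = \frac{1}{3221983} + \left(459 + \left(-33\right)^{2}\right)^{2} = \frac{1}{3221983} + \left(459 + 1089\right)^{2} = \frac{1}{3221983} + 1548^{2} = \frac{1}{3221983} + 2396304 = \frac{7720850750833}{3221983}$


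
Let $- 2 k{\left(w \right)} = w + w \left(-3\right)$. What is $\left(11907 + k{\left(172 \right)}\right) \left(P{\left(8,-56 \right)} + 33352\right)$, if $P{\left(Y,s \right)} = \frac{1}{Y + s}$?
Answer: $\frac{19337210705}{48} \approx 4.0286 \cdot 10^{8}$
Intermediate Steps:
$k{\left(w \right)} = w$ ($k{\left(w \right)} = - \frac{w + w \left(-3\right)}{2} = - \frac{w - 3 w}{2} = - \frac{\left(-2\right) w}{2} = w$)
$\left(11907 + k{\left(172 \right)}\right) \left(P{\left(8,-56 \right)} + 33352\right) = \left(11907 + 172\right) \left(\frac{1}{8 - 56} + 33352\right) = 12079 \left(\frac{1}{-48} + 33352\right) = 12079 \left(- \frac{1}{48} + 33352\right) = 12079 \cdot \frac{1600895}{48} = \frac{19337210705}{48}$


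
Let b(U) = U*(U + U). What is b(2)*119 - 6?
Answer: 946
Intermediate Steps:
b(U) = 2*U**2 (b(U) = U*(2*U) = 2*U**2)
b(2)*119 - 6 = (2*2**2)*119 - 6 = (2*4)*119 - 6 = 8*119 - 6 = 952 - 6 = 946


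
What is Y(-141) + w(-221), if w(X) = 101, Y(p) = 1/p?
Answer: 14240/141 ≈ 100.99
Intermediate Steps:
Y(-141) + w(-221) = 1/(-141) + 101 = -1/141 + 101 = 14240/141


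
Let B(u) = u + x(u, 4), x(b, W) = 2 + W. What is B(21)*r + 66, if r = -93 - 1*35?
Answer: -3390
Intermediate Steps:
r = -128 (r = -93 - 35 = -128)
B(u) = 6 + u (B(u) = u + (2 + 4) = u + 6 = 6 + u)
B(21)*r + 66 = (6 + 21)*(-128) + 66 = 27*(-128) + 66 = -3456 + 66 = -3390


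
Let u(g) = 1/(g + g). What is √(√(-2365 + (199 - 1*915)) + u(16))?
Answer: √(2 + 64*I*√3081)/8 ≈ 5.2696 + 5.2667*I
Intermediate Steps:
u(g) = 1/(2*g)
√(√(-2365 + (199 - 1*915)) + u(16)) = √(√(-2365 + (199 - 1*915)) + (½)/16) = √(√(-2365 + (199 - 915)) + (½)*(1/16)) = √(√(-2365 - 716) + 1/32) = √(√(-3081) + 1/32) = √(I*√3081 + 1/32) = √(1/32 + I*√3081)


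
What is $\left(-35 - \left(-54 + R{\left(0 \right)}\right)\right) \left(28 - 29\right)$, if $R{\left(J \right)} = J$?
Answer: $-19$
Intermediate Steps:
$\left(-35 - \left(-54 + R{\left(0 \right)}\right)\right) \left(28 - 29\right) = \left(-35 + \left(54 - 0\right)\right) \left(28 - 29\right) = \left(-35 + \left(54 + 0\right)\right) \left(-1\right) = \left(-35 + 54\right) \left(-1\right) = 19 \left(-1\right) = -19$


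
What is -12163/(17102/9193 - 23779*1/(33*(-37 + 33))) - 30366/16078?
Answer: -122004973683345/1775475942629 ≈ -68.717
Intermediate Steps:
-12163/(17102/9193 - 23779*1/(33*(-37 + 33))) - 30366/16078 = -12163/(17102*(1/9193) - 23779/(33*(-4))) - 30366*1/16078 = -12163/(17102/9193 - 23779/(-132)) - 15183/8039 = -12163/(17102/9193 - 23779*(-1/132)) - 15183/8039 = -12163/(17102/9193 + 23779/132) - 15183/8039 = -12163/220857811/1213476 - 15183/8039 = -12163*1213476/220857811 - 15183/8039 = -14759508588/220857811 - 15183/8039 = -122004973683345/1775475942629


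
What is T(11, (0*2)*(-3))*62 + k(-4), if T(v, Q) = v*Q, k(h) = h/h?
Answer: 1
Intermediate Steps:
k(h) = 1
T(v, Q) = Q*v
T(11, (0*2)*(-3))*62 + k(-4) = (((0*2)*(-3))*11)*62 + 1 = ((0*(-3))*11)*62 + 1 = (0*11)*62 + 1 = 0*62 + 1 = 0 + 1 = 1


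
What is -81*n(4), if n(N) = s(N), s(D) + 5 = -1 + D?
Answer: 162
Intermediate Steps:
s(D) = -6 + D (s(D) = -5 + (-1 + D) = -6 + D)
n(N) = -6 + N
-81*n(4) = -81*(-6 + 4) = -81*(-2) = 162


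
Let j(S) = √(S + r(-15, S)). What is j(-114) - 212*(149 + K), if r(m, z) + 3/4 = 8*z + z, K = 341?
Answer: -103880 + 39*I*√3/2 ≈ -1.0388e+5 + 33.775*I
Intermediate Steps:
r(m, z) = -¾ + 9*z (r(m, z) = -¾ + (8*z + z) = -¾ + 9*z)
j(S) = √(-¾ + 10*S) (j(S) = √(S + (-¾ + 9*S)) = √(-¾ + 10*S))
j(-114) - 212*(149 + K) = √(-3 + 40*(-114))/2 - 212*(149 + 341) = √(-3 - 4560)/2 - 212*490 = √(-4563)/2 - 103880 = (39*I*√3)/2 - 103880 = 39*I*√3/2 - 103880 = -103880 + 39*I*√3/2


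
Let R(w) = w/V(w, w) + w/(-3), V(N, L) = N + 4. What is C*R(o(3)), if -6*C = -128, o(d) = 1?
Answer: -128/45 ≈ -2.8444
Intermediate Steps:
V(N, L) = 4 + N
R(w) = -w/3 + w/(4 + w) (R(w) = w/(4 + w) + w/(-3) = w/(4 + w) + w*(-1/3) = w/(4 + w) - w/3 = -w/3 + w/(4 + w))
C = 64/3 (C = -1/6*(-128) = 64/3 ≈ 21.333)
C*R(o(3)) = 64*((1/3)*1*(-1 - 1*1)/(4 + 1))/3 = 64*((1/3)*1*(-1 - 1)/5)/3 = 64*((1/3)*1*(1/5)*(-2))/3 = (64/3)*(-2/15) = -128/45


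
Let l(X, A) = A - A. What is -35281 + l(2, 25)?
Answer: -35281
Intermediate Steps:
l(X, A) = 0
-35281 + l(2, 25) = -35281 + 0 = -35281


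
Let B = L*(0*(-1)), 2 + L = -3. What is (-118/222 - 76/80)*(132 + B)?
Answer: -36179/185 ≈ -195.56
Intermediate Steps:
L = -5 (L = -2 - 3 = -5)
B = 0 (B = -0*(-1) = -5*0 = 0)
(-118/222 - 76/80)*(132 + B) = (-118/222 - 76/80)*(132 + 0) = (-118*1/222 - 76*1/80)*132 = (-59/111 - 19/20)*132 = -3289/2220*132 = -36179/185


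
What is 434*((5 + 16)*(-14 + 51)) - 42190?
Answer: 295028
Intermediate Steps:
434*((5 + 16)*(-14 + 51)) - 42190 = 434*(21*37) - 42190 = 434*777 - 42190 = 337218 - 42190 = 295028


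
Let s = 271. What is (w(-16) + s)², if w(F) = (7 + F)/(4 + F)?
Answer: 1181569/16 ≈ 73848.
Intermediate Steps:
w(F) = (7 + F)/(4 + F)
(w(-16) + s)² = ((7 - 16)/(4 - 16) + 271)² = (-9/(-12) + 271)² = (-1/12*(-9) + 271)² = (¾ + 271)² = (1087/4)² = 1181569/16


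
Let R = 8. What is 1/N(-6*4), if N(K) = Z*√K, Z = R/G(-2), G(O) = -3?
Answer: I*√6/32 ≈ 0.076547*I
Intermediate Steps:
Z = -8/3 (Z = 8/(-3) = 8*(-⅓) = -8/3 ≈ -2.6667)
N(K) = -8*√K/3
1/N(-6*4) = 1/(-8*2*I*√6/3) = 1/(-16*I*√6/3) = I*√6/32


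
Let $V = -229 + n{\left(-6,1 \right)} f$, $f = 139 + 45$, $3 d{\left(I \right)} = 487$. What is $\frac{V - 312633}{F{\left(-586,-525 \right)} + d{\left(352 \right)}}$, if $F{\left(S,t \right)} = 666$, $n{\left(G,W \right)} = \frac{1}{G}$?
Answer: $- \frac{938678}{2485} \approx -377.74$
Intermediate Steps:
$d{\left(I \right)} = \frac{487}{3}$ ($d{\left(I \right)} = \frac{1}{3} \cdot 487 = \frac{487}{3}$)
$f = 184$
$V = - \frac{779}{3}$ ($V = -229 + \frac{1}{-6} \cdot 184 = -229 - \frac{92}{3} = - \frac{779}{3} \approx -259.67$)
$\frac{V - 312633}{F{\left(-586,-525 \right)} + d{\left(352 \right)}} = \frac{- \frac{779}{3} - 312633}{666 + \frac{487}{3}} = - \frac{938678}{3 \cdot \frac{2485}{3}} = \left(- \frac{938678}{3}\right) \frac{3}{2485} = - \frac{938678}{2485}$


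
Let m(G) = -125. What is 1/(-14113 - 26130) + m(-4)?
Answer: -5030376/40243 ≈ -125.00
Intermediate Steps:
1/(-14113 - 26130) + m(-4) = 1/(-14113 - 26130) - 125 = 1/(-40243) - 125 = -1/40243 - 125 = -5030376/40243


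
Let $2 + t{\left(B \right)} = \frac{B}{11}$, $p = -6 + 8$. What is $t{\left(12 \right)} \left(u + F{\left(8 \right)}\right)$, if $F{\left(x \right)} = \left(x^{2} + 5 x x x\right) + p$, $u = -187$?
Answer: $- \frac{24390}{11} \approx -2217.3$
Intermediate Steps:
$p = 2$
$F{\left(x \right)} = 2 + x^{2} + 5 x^{3}$ ($F{\left(x \right)} = \left(x^{2} + 5 x x x\right) + 2 = \left(x^{2} + 5 x^{2} x\right) + 2 = \left(x^{2} + 5 x^{3}\right) + 2 = 2 + x^{2} + 5 x^{3}$)
$t{\left(B \right)} = -2 + \frac{B}{11}$
$t{\left(12 \right)} \left(u + F{\left(8 \right)}\right) = \left(-2 + \frac{1}{11} \cdot 12\right) \left(-187 + \left(2 + 8^{2} + 5 \cdot 8^{3}\right)\right) = \left(-2 + \frac{12}{11}\right) \left(-187 + \left(2 + 64 + 5 \cdot 512\right)\right) = - \frac{10 \left(-187 + \left(2 + 64 + 2560\right)\right)}{11} = - \frac{10 \left(-187 + 2626\right)}{11} = \left(- \frac{10}{11}\right) 2439 = - \frac{24390}{11}$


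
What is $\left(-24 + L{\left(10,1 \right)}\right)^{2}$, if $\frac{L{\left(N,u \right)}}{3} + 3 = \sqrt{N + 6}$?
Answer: $441$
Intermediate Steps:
$L{\left(N,u \right)} = -9 + 3 \sqrt{6 + N}$ ($L{\left(N,u \right)} = -9 + 3 \sqrt{N + 6} = -9 + 3 \sqrt{6 + N}$)
$\left(-24 + L{\left(10,1 \right)}\right)^{2} = \left(-24 - \left(9 - 3 \sqrt{6 + 10}\right)\right)^{2} = \left(-24 - \left(9 - 3 \sqrt{16}\right)\right)^{2} = \left(-24 + \left(-9 + 3 \cdot 4\right)\right)^{2} = \left(-24 + \left(-9 + 12\right)\right)^{2} = \left(-24 + 3\right)^{2} = \left(-21\right)^{2} = 441$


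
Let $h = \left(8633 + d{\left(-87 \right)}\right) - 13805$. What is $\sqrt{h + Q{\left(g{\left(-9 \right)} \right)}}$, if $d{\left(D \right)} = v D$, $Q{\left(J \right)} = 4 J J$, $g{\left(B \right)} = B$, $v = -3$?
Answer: $i \sqrt{4587} \approx 67.727 i$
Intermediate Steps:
$Q{\left(J \right)} = 4 J^{2}$
$d{\left(D \right)} = - 3 D$
$h = -4911$ ($h = \left(8633 - -261\right) - 13805 = \left(8633 + 261\right) - 13805 = 8894 - 13805 = -4911$)
$\sqrt{h + Q{\left(g{\left(-9 \right)} \right)}} = \sqrt{-4911 + 4 \left(-9\right)^{2}} = \sqrt{-4911 + 4 \cdot 81} = \sqrt{-4911 + 324} = \sqrt{-4587} = i \sqrt{4587}$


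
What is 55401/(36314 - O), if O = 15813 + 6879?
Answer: 55401/13622 ≈ 4.0670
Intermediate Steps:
O = 22692
55401/(36314 - O) = 55401/(36314 - 1*22692) = 55401/(36314 - 22692) = 55401/13622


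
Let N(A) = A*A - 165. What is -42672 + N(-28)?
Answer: -42053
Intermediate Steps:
N(A) = -165 + A**2 (N(A) = A**2 - 165 = -165 + A**2)
-42672 + N(-28) = -42672 + (-165 + (-28)**2) = -42672 + (-165 + 784) = -42672 + 619 = -42053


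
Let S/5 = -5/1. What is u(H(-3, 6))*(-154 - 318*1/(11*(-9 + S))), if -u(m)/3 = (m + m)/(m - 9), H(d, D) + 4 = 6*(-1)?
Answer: 1718340/3553 ≈ 483.63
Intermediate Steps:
H(d, D) = -10 (H(d, D) = -4 + 6*(-1) = -4 - 6 = -10)
S = -25 (S = 5*(-5/1) = 5*(-5*1) = 5*(-5) = -25)
u(m) = -6*m/(-9 + m) (u(m) = -3*(m + m)/(m - 9) = -3*2*m/(-9 + m) = -6*m/(-9 + m))
u(H(-3, 6))*(-154 - 318*1/(11*(-9 + S))) = (-6*(-10)/(-9 - 10))*(-154 - 318*1/(11*(-9 - 25))) = (-6*(-10)/(-19))*(-154 - 318/(11*(-34))) = (-6*(-10)*(-1/19))*(-154 - 318/(-374)) = -60*(-154 - 318*(-1/374))/19 = -60*(-154 + 159/187)/19 = -60/19*(-28639/187) = 1718340/3553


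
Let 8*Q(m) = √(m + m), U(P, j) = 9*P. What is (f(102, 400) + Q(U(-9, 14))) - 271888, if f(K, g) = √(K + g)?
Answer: -271888 + √502 + 9*I*√2/8 ≈ -2.7187e+5 + 1.591*I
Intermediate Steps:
Q(m) = √2*√m/8 (Q(m) = √(m + m)/8 = √(2*m)/8 = (√2*√m)/8 = √2*√m/8)
(f(102, 400) + Q(U(-9, 14))) - 271888 = (√(102 + 400) + √2*√(9*(-9))/8) - 271888 = (√502 + √2*√(-81)/8) - 271888 = (√502 + √2*(9*I)/8) - 271888 = (√502 + 9*I*√2/8) - 271888 = -271888 + √502 + 9*I*√2/8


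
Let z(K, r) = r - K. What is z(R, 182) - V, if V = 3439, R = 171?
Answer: -3428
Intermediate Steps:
z(R, 182) - V = (182 - 1*171) - 1*3439 = (182 - 171) - 3439 = 11 - 3439 = -3428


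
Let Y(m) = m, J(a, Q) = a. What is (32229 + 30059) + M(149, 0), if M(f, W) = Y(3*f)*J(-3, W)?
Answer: 60947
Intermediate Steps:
M(f, W) = -9*f (M(f, W) = (3*f)*(-3) = -9*f)
(32229 + 30059) + M(149, 0) = (32229 + 30059) - 9*149 = 62288 - 1341 = 60947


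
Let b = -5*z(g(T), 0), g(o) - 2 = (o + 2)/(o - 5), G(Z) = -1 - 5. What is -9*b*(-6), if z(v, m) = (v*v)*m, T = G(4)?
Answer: 0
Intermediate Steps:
G(Z) = -6
T = -6
g(o) = 2 + (2 + o)/(-5 + o) (g(o) = 2 + (o + 2)/(o - 5) = 2 + (2 + o)/(-5 + o))
z(v, m) = m*v² (z(v, m) = v²*m = m*v²)
b = 0 (b = -0*((-8 + 3*(-6))/(-5 - 6))² = -0*((-8 - 18)/(-11))² = -0*(-1/11*(-26))² = -0*(26/11)² = -0*676/121 = -5*0 = 0)
-9*b*(-6) = -9*0*(-6) = 0*(-6) = 0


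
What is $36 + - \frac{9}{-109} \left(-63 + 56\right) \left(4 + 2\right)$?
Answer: $\frac{3546}{109} \approx 32.532$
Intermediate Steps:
$36 + - \frac{9}{-109} \left(-63 + 56\right) \left(4 + 2\right) = 36 + \left(-9\right) \left(- \frac{1}{109}\right) \left(\left(-7\right) 6\right) = 36 + \frac{9}{109} \left(-42\right) = 36 - \frac{378}{109} = \frac{3546}{109}$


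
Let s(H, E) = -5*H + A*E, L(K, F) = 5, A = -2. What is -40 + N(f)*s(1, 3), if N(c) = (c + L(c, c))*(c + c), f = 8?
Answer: -2328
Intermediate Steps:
s(H, E) = -5*H - 2*E
N(c) = 2*c*(5 + c) (N(c) = (c + 5)*(c + c) = (5 + c)*(2*c) = 2*c*(5 + c))
-40 + N(f)*s(1, 3) = -40 + (2*8*(5 + 8))*(-5*1 - 2*3) = -40 + (2*8*13)*(-5 - 6) = -40 + 208*(-11) = -40 - 2288 = -2328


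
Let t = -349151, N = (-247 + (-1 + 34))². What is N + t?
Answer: -303355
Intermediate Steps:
N = 45796 (N = (-247 + 33)² = (-214)² = 45796)
N + t = 45796 - 349151 = -303355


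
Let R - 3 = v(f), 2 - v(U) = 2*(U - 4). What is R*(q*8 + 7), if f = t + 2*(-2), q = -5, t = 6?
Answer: -297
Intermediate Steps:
f = 2 (f = 6 + 2*(-2) = 6 - 4 = 2)
v(U) = 10 - 2*U (v(U) = 2 - 2*(U - 4) = 2 - 2*(-4 + U) = 2 - (-8 + 2*U) = 2 + (8 - 2*U) = 10 - 2*U)
R = 9 (R = 3 + (10 - 2*2) = 3 + (10 - 4) = 3 + 6 = 9)
R*(q*8 + 7) = 9*(-5*8 + 7) = 9*(-40 + 7) = 9*(-33) = -297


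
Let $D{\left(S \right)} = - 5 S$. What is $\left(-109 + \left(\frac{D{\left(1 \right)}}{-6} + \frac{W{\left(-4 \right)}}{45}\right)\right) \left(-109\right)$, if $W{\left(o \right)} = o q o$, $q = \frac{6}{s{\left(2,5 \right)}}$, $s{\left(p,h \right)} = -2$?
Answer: $\frac{357193}{30} \approx 11906.0$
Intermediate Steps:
$q = -3$ ($q = \frac{6}{-2} = 6 \left(- \frac{1}{2}\right) = -3$)
$W{\left(o \right)} = - 3 o^{2}$ ($W{\left(o \right)} = o \left(-3\right) o = - 3 o o = - 3 o^{2}$)
$\left(-109 + \left(\frac{D{\left(1 \right)}}{-6} + \frac{W{\left(-4 \right)}}{45}\right)\right) \left(-109\right) = \left(-109 + \left(\frac{\left(-5\right) 1}{-6} + \frac{\left(-3\right) \left(-4\right)^{2}}{45}\right)\right) \left(-109\right) = \left(-109 + \left(\left(-5\right) \left(- \frac{1}{6}\right) + \left(-3\right) 16 \cdot \frac{1}{45}\right)\right) \left(-109\right) = \left(-109 + \left(\frac{5}{6} - \frac{16}{15}\right)\right) \left(-109\right) = \left(-109 - \frac{7}{30}\right) \left(-109\right) = \left(- \frac{3277}{30}\right) \left(-109\right) = \frac{357193}{30}$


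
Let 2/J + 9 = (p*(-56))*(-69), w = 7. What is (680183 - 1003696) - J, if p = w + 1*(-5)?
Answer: -2497196849/7719 ≈ -3.2351e+5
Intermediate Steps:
p = 2 (p = 7 + 1*(-5) = 7 - 5 = 2)
J = 2/7719 (J = 2/(-9 + (2*(-56))*(-69)) = 2/(-9 - 112*(-69)) = 2/(-9 + 7728) = 2/7719 ≈ 0.00025910)
(680183 - 1003696) - J = (680183 - 1003696) - 1*2/7719 = -323513 - 2/7719 = -2497196849/7719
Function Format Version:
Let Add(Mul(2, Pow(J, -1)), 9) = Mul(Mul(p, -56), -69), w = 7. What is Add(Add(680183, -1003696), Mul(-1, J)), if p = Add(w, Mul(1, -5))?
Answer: Rational(-2497196849, 7719) ≈ -3.2351e+5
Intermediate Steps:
p = 2 (p = Add(7, Mul(1, -5)) = Add(7, -5) = 2)
J = Rational(2, 7719) (J = Mul(2, Pow(Add(-9, Mul(Mul(2, -56), -69)), -1)) = Mul(2, Pow(Add(-9, Mul(-112, -69)), -1)) = Mul(2, Pow(Add(-9, 7728), -1)) = Mul(2, Pow(7719, -1)) = Mul(2, Rational(1, 7719)) = Rational(2, 7719) ≈ 0.00025910)
Add(Add(680183, -1003696), Mul(-1, J)) = Add(Add(680183, -1003696), Mul(-1, Rational(2, 7719))) = Add(-323513, Rational(-2, 7719)) = Rational(-2497196849, 7719)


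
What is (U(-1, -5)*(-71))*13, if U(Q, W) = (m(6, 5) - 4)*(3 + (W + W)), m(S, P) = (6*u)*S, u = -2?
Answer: -491036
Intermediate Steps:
m(S, P) = -12*S (m(S, P) = (6*(-2))*S = -12*S)
U(Q, W) = -228 - 152*W (U(Q, W) = (-12*6 - 4)*(3 + (W + W)) = (-72 - 4)*(3 + 2*W) = -76*(3 + 2*W) = -228 - 152*W)
(U(-1, -5)*(-71))*13 = ((-228 - 152*(-5))*(-71))*13 = ((-228 + 760)*(-71))*13 = (532*(-71))*13 = -37772*13 = -491036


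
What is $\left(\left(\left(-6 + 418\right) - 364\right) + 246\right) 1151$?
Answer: $338394$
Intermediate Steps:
$\left(\left(\left(-6 + 418\right) - 364\right) + 246\right) 1151 = \left(\left(412 - 364\right) + 246\right) 1151 = \left(48 + 246\right) 1151 = 294 \cdot 1151 = 338394$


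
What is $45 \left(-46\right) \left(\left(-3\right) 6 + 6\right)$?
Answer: $24840$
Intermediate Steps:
$45 \left(-46\right) \left(\left(-3\right) 6 + 6\right) = - 2070 \left(-18 + 6\right) = \left(-2070\right) \left(-12\right) = 24840$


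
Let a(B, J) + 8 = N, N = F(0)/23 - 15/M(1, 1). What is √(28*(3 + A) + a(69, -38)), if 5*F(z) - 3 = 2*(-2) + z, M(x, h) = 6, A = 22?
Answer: √36474090/230 ≈ 26.258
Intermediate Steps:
F(z) = -⅕ + z/5 (F(z) = ⅗ + (2*(-2) + z)/5 = ⅗ + (-4 + z)/5 = ⅗ + (-⅘ + z/5) = -⅕ + z/5)
N = -577/230 (N = (-⅕ + (⅕)*0)/23 - 15/6 = (-⅕ + 0)*(1/23) - 15*⅙ = -⅕*1/23 - 5/2 = -1/115 - 5/2 = -577/230 ≈ -2.5087)
a(B, J) = -2417/230 (a(B, J) = -8 - 577/230 = -2417/230)
√(28*(3 + A) + a(69, -38)) = √(28*(3 + 22) - 2417/230) = √(28*25 - 2417/230) = √(700 - 2417/230) = √(158583/230) = √36474090/230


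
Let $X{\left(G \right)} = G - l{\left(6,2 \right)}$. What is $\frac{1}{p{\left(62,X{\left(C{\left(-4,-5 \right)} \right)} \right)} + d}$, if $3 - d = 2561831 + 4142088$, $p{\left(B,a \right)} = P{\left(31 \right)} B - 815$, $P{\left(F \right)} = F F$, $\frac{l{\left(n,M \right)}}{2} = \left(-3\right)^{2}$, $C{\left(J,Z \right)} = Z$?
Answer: $- \frac{1}{6645149} \approx -1.5049 \cdot 10^{-7}$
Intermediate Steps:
$l{\left(n,M \right)} = 18$ ($l{\left(n,M \right)} = 2 \left(-3\right)^{2} = 2 \cdot 9 = 18$)
$P{\left(F \right)} = F^{2}$
$X{\left(G \right)} = -18 + G$ ($X{\left(G \right)} = G - 18 = -18 + G$)
$p{\left(B,a \right)} = -815 + 961 B$ ($p{\left(B,a \right)} = 31^{2} B - 815 = 961 B - 815 = -815 + 961 B$)
$d = -6703916$ ($d = 3 - \left(2561831 + 4142088\right) = 3 - 6703919 = -6703916$)
$\frac{1}{p{\left(62,X{\left(C{\left(-4,-5 \right)} \right)} \right)} + d} = \frac{1}{\left(-815 + 961 \cdot 62\right) - 6703916} = \frac{1}{\left(-815 + 59582\right) - 6703916} = \frac{1}{58767 - 6703916} = \frac{1}{-6645149} = - \frac{1}{6645149}$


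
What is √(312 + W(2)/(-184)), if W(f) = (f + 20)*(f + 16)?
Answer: √655638/46 ≈ 17.603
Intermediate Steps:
W(f) = (16 + f)*(20 + f) (W(f) = (20 + f)*(16 + f) = (16 + f)*(20 + f))
√(312 + W(2)/(-184)) = √(312 + (320 + 2² + 36*2)/(-184)) = √(312 + (320 + 4 + 72)*(-1/184)) = √(312 + 396*(-1/184)) = √(312 - 99/46) = √(14253/46) = √655638/46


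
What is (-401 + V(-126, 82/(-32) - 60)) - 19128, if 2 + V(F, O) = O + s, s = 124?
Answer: -311513/16 ≈ -19470.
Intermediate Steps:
V(F, O) = 122 + O (V(F, O) = -2 + (O + 124) = -2 + (124 + O) = 122 + O)
(-401 + V(-126, 82/(-32) - 60)) - 19128 = (-401 + (122 + (82/(-32) - 60))) - 19128 = (-401 + (122 + (82*(-1/32) - 60))) - 19128 = (-401 + (122 + (-41/16 - 60))) - 19128 = (-401 + (122 - 1001/16)) - 19128 = (-401 + 951/16) - 19128 = -5465/16 - 19128 = -311513/16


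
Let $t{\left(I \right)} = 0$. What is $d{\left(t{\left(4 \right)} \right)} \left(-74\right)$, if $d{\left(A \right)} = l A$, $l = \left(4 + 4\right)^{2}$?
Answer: $0$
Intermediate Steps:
$l = 64$ ($l = 8^{2} = 64$)
$d{\left(A \right)} = 64 A$
$d{\left(t{\left(4 \right)} \right)} \left(-74\right) = 64 \cdot 0 \left(-74\right) = 0 \left(-74\right) = 0$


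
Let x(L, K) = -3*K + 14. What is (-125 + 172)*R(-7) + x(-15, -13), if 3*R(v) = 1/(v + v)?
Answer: 2179/42 ≈ 51.881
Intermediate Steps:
x(L, K) = 14 - 3*K
R(v) = 1/(6*v) (R(v) = 1/(3*(v + v)) = 1/(3*((2*v))) = (1/(2*v))/3 = 1/(6*v))
(-125 + 172)*R(-7) + x(-15, -13) = (-125 + 172)*((⅙)/(-7)) + (14 - 3*(-13)) = 47*((⅙)*(-⅐)) + (14 + 39) = 47*(-1/42) + 53 = -47/42 + 53 = 2179/42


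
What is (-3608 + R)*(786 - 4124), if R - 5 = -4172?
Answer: 25952950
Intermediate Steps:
R = -4167 (R = 5 - 4172 = -4167)
(-3608 + R)*(786 - 4124) = (-3608 - 4167)*(786 - 4124) = -7775*(-3338) = 25952950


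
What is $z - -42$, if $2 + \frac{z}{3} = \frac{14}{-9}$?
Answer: $\frac{94}{3} \approx 31.333$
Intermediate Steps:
$z = - \frac{32}{3}$ ($z = -6 + 3 \frac{14}{-9} = -6 + 3 \cdot 14 \left(- \frac{1}{9}\right) = -6 + 3 \left(- \frac{14}{9}\right) = -6 - \frac{14}{3} = - \frac{32}{3} \approx -10.667$)
$z - -42 = - \frac{32}{3} - -42 = - \frac{32}{3} + 42 = \frac{94}{3}$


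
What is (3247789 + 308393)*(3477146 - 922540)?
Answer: 9084643874292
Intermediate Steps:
(3247789 + 308393)*(3477146 - 922540) = 3556182*2554606 = 9084643874292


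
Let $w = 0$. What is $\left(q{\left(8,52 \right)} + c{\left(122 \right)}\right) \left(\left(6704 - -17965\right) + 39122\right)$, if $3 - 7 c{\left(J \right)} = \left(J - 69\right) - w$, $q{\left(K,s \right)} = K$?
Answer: $54678$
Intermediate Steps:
$c{\left(J \right)} = \frac{72}{7} - \frac{J}{7}$ ($c{\left(J \right)} = \frac{3}{7} - \frac{\left(J - 69\right) - 0}{7} = \frac{3}{7} - \frac{\left(-69 + J\right) + 0}{7} = \frac{3}{7} - \frac{-69 + J}{7} = \frac{3}{7} - \left(- \frac{69}{7} + \frac{J}{7}\right) = \frac{72}{7} - \frac{J}{7}$)
$\left(q{\left(8,52 \right)} + c{\left(122 \right)}\right) \left(\left(6704 - -17965\right) + 39122\right) = \left(8 + \left(\frac{72}{7} - \frac{122}{7}\right)\right) \left(\left(6704 - -17965\right) + 39122\right) = \left(8 + \left(\frac{72}{7} - \frac{122}{7}\right)\right) \left(\left(6704 + 17965\right) + 39122\right) = \left(8 - \frac{50}{7}\right) \left(24669 + 39122\right) = \frac{6}{7} \cdot 63791 = 54678$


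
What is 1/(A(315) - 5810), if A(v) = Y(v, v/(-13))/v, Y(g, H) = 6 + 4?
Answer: -63/366028 ≈ -0.00017212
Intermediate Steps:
Y(g, H) = 10
A(v) = 10/v
1/(A(315) - 5810) = 1/(10/315 - 5810) = 1/(10*(1/315) - 5810) = 1/(2/63 - 5810) = 1/(-366028/63) = -63/366028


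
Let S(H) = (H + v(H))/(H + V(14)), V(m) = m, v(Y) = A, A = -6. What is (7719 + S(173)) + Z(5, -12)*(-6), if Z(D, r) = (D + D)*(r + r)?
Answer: 1712900/187 ≈ 9159.9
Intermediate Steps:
v(Y) = -6
Z(D, r) = 4*D*r (Z(D, r) = (2*D)*(2*r) = 4*D*r)
S(H) = (-6 + H)/(14 + H) (S(H) = (H - 6)/(H + 14) = (-6 + H)/(14 + H))
(7719 + S(173)) + Z(5, -12)*(-6) = (7719 + (-6 + 173)/(14 + 173)) + (4*5*(-12))*(-6) = (7719 + 167/187) - 240*(-6) = (7719 + (1/187)*167) + 1440 = (7719 + 167/187) + 1440 = 1443620/187 + 1440 = 1712900/187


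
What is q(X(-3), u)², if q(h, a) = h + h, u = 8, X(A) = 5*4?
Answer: 1600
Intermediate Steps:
X(A) = 20
q(h, a) = 2*h
q(X(-3), u)² = (2*20)² = 40² = 1600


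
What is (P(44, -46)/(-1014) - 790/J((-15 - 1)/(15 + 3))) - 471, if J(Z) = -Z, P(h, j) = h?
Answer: -2757661/2028 ≈ -1359.8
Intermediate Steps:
(P(44, -46)/(-1014) - 790/J((-15 - 1)/(15 + 3))) - 471 = (44/(-1014) - 790*(-(15 + 3)/(-15 - 1))) - 471 = (44*(-1/1014) - 790/((-(-16)/18))) - 471 = (-22/507 - 790/((-(-16)/18))) - 471 = (-22/507 - 790/((-1*(-8/9)))) - 471 = (-22/507 - 790/8/9) - 471 = (-22/507 - 790*9/8) - 471 = (-22/507 - 3555/4) - 471 = -1802473/2028 - 471 = -2757661/2028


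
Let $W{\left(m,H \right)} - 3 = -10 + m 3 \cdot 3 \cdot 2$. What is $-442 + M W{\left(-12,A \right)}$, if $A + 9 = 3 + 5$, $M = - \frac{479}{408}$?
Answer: $- \frac{73519}{408} \approx -180.19$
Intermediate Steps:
$M = - \frac{479}{408}$ ($M = \left(-479\right) \frac{1}{408} = - \frac{479}{408} \approx -1.174$)
$A = -1$ ($A = -9 + \left(3 + 5\right) = -9 + 8 = -1$)
$W{\left(m,H \right)} = -7 + 18 m$ ($W{\left(m,H \right)} = 3 + \left(-10 + m 3 \cdot 3 \cdot 2\right) = 3 + \left(-10 + 3 m 3 \cdot 2\right) = 3 + \left(-10 + 9 m 2\right) = 3 + \left(-10 + 18 m\right) = -7 + 18 m$)
$-442 + M W{\left(-12,A \right)} = -442 - \frac{479 \left(-7 + 18 \left(-12\right)\right)}{408} = -442 - \frac{479 \left(-7 - 216\right)}{408} = -442 - - \frac{106817}{408} = -442 + \frac{106817}{408} = - \frac{73519}{408}$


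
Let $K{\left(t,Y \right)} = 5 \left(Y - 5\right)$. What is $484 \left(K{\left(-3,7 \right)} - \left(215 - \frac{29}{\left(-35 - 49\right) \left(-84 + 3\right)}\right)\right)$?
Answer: $- \frac{168769711}{1701} \approx -99218.0$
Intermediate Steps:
$K{\left(t,Y \right)} = -25 + 5 Y$ ($K{\left(t,Y \right)} = 5 \left(-5 + Y\right) = -25 + 5 Y$)
$484 \left(K{\left(-3,7 \right)} - \left(215 - \frac{29}{\left(-35 - 49\right) \left(-84 + 3\right)}\right)\right) = 484 \left(\left(-25 + 5 \cdot 7\right) - \left(215 - \frac{29}{\left(-35 - 49\right) \left(-84 + 3\right)}\right)\right) = 484 \left(\left(-25 + 35\right) - \left(215 - \frac{29}{\left(-84\right) \left(-81\right)}\right)\right) = 484 \left(10 - \left(215 - \frac{29}{6804}\right)\right) = 484 \left(10 - \frac{1462831}{6804}\right) = 484 \left(- \frac{1394791}{6804}\right) = - \frac{168769711}{1701}$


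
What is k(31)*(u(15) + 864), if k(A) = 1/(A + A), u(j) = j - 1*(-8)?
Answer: 887/62 ≈ 14.306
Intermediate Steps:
u(j) = 8 + j (u(j) = j + 8 = 8 + j)
k(A) = 1/(2*A)
k(31)*(u(15) + 864) = ((½)/31)*((8 + 15) + 864) = ((½)*(1/31))*(23 + 864) = (1/62)*887 = 887/62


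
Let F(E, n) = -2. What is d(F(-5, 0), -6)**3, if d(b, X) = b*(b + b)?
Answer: 512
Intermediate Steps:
d(b, X) = 2*b**2 (d(b, X) = b*(2*b) = 2*b**2)
d(F(-5, 0), -6)**3 = (2*(-2)**2)**3 = (2*4)**3 = 8**3 = 512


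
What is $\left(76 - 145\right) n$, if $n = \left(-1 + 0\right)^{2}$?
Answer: $-69$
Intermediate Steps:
$n = 1$ ($n = \left(-1\right)^{2} = 1$)
$\left(76 - 145\right) n = \left(76 - 145\right) 1 = \left(-69\right) 1 = -69$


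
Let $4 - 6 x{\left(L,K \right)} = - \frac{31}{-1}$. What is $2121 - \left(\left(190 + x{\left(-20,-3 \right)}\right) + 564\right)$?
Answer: $\frac{2743}{2} \approx 1371.5$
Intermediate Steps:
$x{\left(L,K \right)} = - \frac{9}{2}$ ($x{\left(L,K \right)} = \frac{2}{3} - \frac{\left(-31\right) \frac{1}{-1}}{6} = \frac{2}{3} - \frac{\left(-31\right) \left(-1\right)}{6} = \frac{2}{3} - \frac{31}{6} = - \frac{9}{2}$)
$2121 - \left(\left(190 + x{\left(-20,-3 \right)}\right) + 564\right) = 2121 - \left(\left(190 - \frac{9}{2}\right) + 564\right) = 2121 - \left(\frac{371}{2} + 564\right) = 2121 - \frac{1499}{2} = \frac{2743}{2}$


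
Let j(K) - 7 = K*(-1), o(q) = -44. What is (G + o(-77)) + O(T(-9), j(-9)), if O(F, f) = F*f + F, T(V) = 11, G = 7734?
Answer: 7877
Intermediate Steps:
j(K) = 7 - K (j(K) = 7 + K*(-1) = 7 - K)
O(F, f) = F + F*f
(G + o(-77)) + O(T(-9), j(-9)) = (7734 - 44) + 11*(1 + (7 - 1*(-9))) = 7690 + 11*(1 + (7 + 9)) = 7690 + 11*(1 + 16) = 7690 + 11*17 = 7690 + 187 = 7877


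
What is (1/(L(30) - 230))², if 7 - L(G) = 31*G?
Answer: 1/1329409 ≈ 7.5221e-7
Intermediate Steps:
L(G) = 7 - 31*G
(1/(L(30) - 230))² = (1/((7 - 31*30) - 230))² = (1/((7 - 930) - 230))² = (1/(-923 - 230))² = (1/(-1153))² = (-1/1153)² = 1/1329409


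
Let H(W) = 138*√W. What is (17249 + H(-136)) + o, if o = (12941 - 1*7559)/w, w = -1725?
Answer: 431147/25 + 276*I*√34 ≈ 17246.0 + 1609.3*I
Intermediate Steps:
o = -78/25 (o = (12941 - 1*7559)/(-1725) = (12941 - 7559)*(-1/1725) = 5382*(-1/1725) = -78/25 ≈ -3.1200)
(17249 + H(-136)) + o = (17249 + 138*√(-136)) - 78/25 = (17249 + 138*(2*I*√34)) - 78/25 = (17249 + 276*I*√34) - 78/25 = 431147/25 + 276*I*√34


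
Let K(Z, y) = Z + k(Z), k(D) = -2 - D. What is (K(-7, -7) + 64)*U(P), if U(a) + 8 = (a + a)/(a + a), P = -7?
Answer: -434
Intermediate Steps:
U(a) = -7 (U(a) = -8 + (a + a)/(a + a) = -8 + (2*a)/((2*a)) = -8 + (2*a)*(1/(2*a)) = -8 + 1 = -7)
K(Z, y) = -2 (K(Z, y) = Z + (-2 - Z) = -2)
(K(-7, -7) + 64)*U(P) = (-2 + 64)*(-7) = 62*(-7) = -434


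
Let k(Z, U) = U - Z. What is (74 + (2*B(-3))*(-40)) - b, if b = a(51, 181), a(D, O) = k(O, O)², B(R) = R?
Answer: 314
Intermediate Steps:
a(D, O) = 0 (a(D, O) = (O - O)² = 0² = 0)
b = 0
(74 + (2*B(-3))*(-40)) - b = (74 + (2*(-3))*(-40)) - 1*0 = (74 - 6*(-40)) + 0 = (74 + 240) + 0 = 314 + 0 = 314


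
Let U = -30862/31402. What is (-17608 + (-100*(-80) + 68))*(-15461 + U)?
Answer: 2316012367680/15701 ≈ 1.4751e+8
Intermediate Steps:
U = -15431/15701 (U = -30862*1/31402 = -15431/15701 ≈ -0.98280)
(-17608 + (-100*(-80) + 68))*(-15461 + U) = (-17608 + (-100*(-80) + 68))*(-15461 - 15431/15701) = (-17608 + (8000 + 68))*(-242768592/15701) = (-17608 + 8068)*(-242768592/15701) = -9540*(-242768592/15701) = 2316012367680/15701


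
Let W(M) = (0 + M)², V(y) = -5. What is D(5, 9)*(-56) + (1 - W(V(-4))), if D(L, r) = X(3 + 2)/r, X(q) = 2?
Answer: -328/9 ≈ -36.444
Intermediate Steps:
W(M) = M²
D(L, r) = 2/r
D(5, 9)*(-56) + (1 - W(V(-4))) = (2/9)*(-56) + (1 - 1*(-5)²) = (2*(⅑))*(-56) + (1 - 1*25) = (2/9)*(-56) + (1 - 25) = -112/9 - 24 = -328/9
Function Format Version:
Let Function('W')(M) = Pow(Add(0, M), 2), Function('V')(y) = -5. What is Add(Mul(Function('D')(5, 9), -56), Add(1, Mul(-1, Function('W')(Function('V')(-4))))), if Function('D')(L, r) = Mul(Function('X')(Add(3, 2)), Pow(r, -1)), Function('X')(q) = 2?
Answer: Rational(-328, 9) ≈ -36.444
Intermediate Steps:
Function('W')(M) = Pow(M, 2)
Function('D')(L, r) = Mul(2, Pow(r, -1))
Add(Mul(Function('D')(5, 9), -56), Add(1, Mul(-1, Function('W')(Function('V')(-4))))) = Add(Mul(Mul(2, Pow(9, -1)), -56), Add(1, Mul(-1, Pow(-5, 2)))) = Add(Mul(Mul(2, Rational(1, 9)), -56), Add(1, Mul(-1, 25))) = Add(Mul(Rational(2, 9), -56), Add(1, -25)) = Add(Rational(-112, 9), -24) = Rational(-328, 9)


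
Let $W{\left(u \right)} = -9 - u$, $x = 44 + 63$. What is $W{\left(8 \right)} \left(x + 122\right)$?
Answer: $-3893$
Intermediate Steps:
$x = 107$
$W{\left(8 \right)} \left(x + 122\right) = \left(-9 - 8\right) \left(107 + 122\right) = \left(-9 - 8\right) 229 = \left(-17\right) 229 = -3893$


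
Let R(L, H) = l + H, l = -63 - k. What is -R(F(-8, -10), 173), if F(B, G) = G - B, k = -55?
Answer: -165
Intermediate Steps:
l = -8 (l = -63 - 1*(-55) = -63 + 55 = -8)
R(L, H) = -8 + H
-R(F(-8, -10), 173) = -(-8 + 173) = -1*165 = -165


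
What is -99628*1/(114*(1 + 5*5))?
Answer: -24907/741 ≈ -33.613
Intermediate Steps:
-99628*1/(114*(1 + 5*5)) = -99628*1/(114*(1 + 25)) = -99628/((26*(-19))*(-6)) = -99628/((-494*(-6))) = -99628/2964 = -99628*1/2964 = -24907/741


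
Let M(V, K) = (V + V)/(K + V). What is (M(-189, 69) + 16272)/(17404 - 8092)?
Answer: 108501/62080 ≈ 1.7478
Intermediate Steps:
M(V, K) = 2*V/(K + V) (M(V, K) = (2*V)/(K + V) = 2*V/(K + V))
(M(-189, 69) + 16272)/(17404 - 8092) = (2*(-189)/(69 - 189) + 16272)/(17404 - 8092) = (2*(-189)/(-120) + 16272)/9312 = (2*(-189)*(-1/120) + 16272)*(1/9312) = (63/20 + 16272)*(1/9312) = (325503/20)*(1/9312) = 108501/62080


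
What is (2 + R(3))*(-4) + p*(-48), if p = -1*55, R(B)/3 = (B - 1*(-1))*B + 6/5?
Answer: 12368/5 ≈ 2473.6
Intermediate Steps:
R(B) = 18/5 + 3*B*(1 + B) (R(B) = 3*((B - 1*(-1))*B + 6/5) = 3*((B + 1)*B + 6*(1/5)) = 3*((1 + B)*B + 6/5) = 3*(B*(1 + B) + 6/5) = 3*(6/5 + B*(1 + B)) = 18/5 + 3*B*(1 + B))
p = -55
(2 + R(3))*(-4) + p*(-48) = (2 + (18/5 + 3*3 + 3*3**2))*(-4) - 55*(-48) = (2 + (18/5 + 9 + 3*9))*(-4) + 2640 = (2 + (18/5 + 9 + 27))*(-4) + 2640 = (2 + 198/5)*(-4) + 2640 = (208/5)*(-4) + 2640 = -832/5 + 2640 = 12368/5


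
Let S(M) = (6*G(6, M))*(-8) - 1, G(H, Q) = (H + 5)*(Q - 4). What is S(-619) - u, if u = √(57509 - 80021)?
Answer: 328943 - 4*I*√1407 ≈ 3.2894e+5 - 150.04*I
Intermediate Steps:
G(H, Q) = (-4 + Q)*(5 + H) (G(H, Q) = (5 + H)*(-4 + Q) = (-4 + Q)*(5 + H))
u = 4*I*√1407 (u = √(-22512) = 4*I*√1407 ≈ 150.04*I)
S(M) = 2111 - 528*M (S(M) = (6*(-20 - 4*6 + 5*M + 6*M))*(-8) - 1 = (6*(-20 - 24 + 5*M + 6*M))*(-8) - 1 = (6*(-44 + 11*M))*(-8) - 1 = (-264 + 66*M)*(-8) - 1 = (2112 - 528*M) - 1 = 2111 - 528*M)
S(-619) - u = (2111 - 528*(-619)) - 4*I*√1407 = (2111 + 326832) - 4*I*√1407 = 328943 - 4*I*√1407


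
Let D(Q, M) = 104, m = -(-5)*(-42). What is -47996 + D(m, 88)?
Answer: -47892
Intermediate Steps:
m = -210 (m = -5*42 = -210)
-47996 + D(m, 88) = -47996 + 104 = -47892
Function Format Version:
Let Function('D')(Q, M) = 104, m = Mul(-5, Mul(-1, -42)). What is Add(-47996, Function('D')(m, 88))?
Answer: -47892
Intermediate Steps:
m = -210 (m = Mul(-5, 42) = -210)
Add(-47996, Function('D')(m, 88)) = Add(-47996, 104) = -47892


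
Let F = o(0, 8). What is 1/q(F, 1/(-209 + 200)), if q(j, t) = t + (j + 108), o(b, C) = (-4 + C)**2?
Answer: 9/1115 ≈ 0.0080718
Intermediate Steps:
F = 16 (F = (-4 + 8)**2 = 4**2 = 16)
q(j, t) = 108 + j + t (q(j, t) = t + (108 + j) = 108 + j + t)
1/q(F, 1/(-209 + 200)) = 1/(108 + 16 + 1/(-209 + 200)) = 1/(108 + 16 + 1/(-9)) = 1/(108 + 16 - 1/9) = 1/(1115/9) = 9/1115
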